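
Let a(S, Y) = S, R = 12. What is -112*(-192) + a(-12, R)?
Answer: 21492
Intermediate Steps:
-112*(-192) + a(-12, R) = -112*(-192) - 12 = 21504 - 12 = 21492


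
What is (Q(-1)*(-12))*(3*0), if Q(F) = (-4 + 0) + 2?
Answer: 0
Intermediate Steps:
Q(F) = -2 (Q(F) = -4 + 2 = -2)
(Q(-1)*(-12))*(3*0) = (-2*(-12))*(3*0) = 24*0 = 0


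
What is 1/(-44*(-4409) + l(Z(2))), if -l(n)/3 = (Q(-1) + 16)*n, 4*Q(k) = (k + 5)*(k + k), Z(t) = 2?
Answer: 1/193912 ≈ 5.1570e-6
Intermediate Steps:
Q(k) = k*(5 + k)/2 (Q(k) = ((k + 5)*(k + k))/4 = ((5 + k)*(2*k))/4 = (2*k*(5 + k))/4 = k*(5 + k)/2)
l(n) = -42*n (l(n) = -3*((½)*(-1)*(5 - 1) + 16)*n = -3*((½)*(-1)*4 + 16)*n = -3*(-2 + 16)*n = -42*n)
1/(-44*(-4409) + l(Z(2))) = 1/(-44*(-4409) - 42*2) = 1/(193996 - 84) = 1/193912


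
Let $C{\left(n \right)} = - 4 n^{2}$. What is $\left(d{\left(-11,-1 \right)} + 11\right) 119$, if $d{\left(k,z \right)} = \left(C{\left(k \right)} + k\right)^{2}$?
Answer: $29159284$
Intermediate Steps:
$d{\left(k,z \right)} = \left(k - 4 k^{2}\right)^{2}$ ($d{\left(k,z \right)} = \left(- 4 k^{2} + k\right)^{2} = \left(k - 4 k^{2}\right)^{2}$)
$\left(d{\left(-11,-1 \right)} + 11\right) 119 = \left(\left(-11\right)^{2} \left(-1 + 4 \left(-11\right)\right)^{2} + 11\right) 119 = \left(121 \left(-1 - 44\right)^{2} + 11\right) 119 = \left(121 \left(-45\right)^{2} + 11\right) 119 = \left(121 \cdot 2025 + 11\right) 119 = \left(245025 + 11\right) 119 = 245036 \cdot 119 = 29159284$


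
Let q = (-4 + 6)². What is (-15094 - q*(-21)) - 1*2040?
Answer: -17050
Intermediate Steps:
q = 4 (q = 2² = 4)
(-15094 - q*(-21)) - 1*2040 = (-15094 - 4*(-21)) - 1*2040 = (-15094 - 1*(-84)) - 2040 = (-15094 + 84) - 2040 = -15010 - 2040 = -17050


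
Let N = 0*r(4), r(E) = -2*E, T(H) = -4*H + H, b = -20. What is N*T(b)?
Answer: 0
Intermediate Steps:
T(H) = -3*H
N = 0 (N = 0*(-2*4) = 0*(-8) = 0)
N*T(b) = 0*(-3*(-20)) = 0*60 = 0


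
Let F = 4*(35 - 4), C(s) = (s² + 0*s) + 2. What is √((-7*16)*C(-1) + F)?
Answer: 2*I*√53 ≈ 14.56*I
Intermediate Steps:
C(s) = 2 + s² (C(s) = (s² + 0) + 2 = s² + 2 = 2 + s²)
F = 124 (F = 4*31 = 124)
√((-7*16)*C(-1) + F) = √((-7*16)*(2 + (-1)²) + 124) = √(-112*(2 + 1) + 124) = √(-112*3 + 124) = √(-336 + 124) = √(-212) = 2*I*√53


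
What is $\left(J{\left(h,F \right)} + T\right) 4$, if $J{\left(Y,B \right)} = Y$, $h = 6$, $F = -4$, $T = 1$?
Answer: $28$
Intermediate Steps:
$\left(J{\left(h,F \right)} + T\right) 4 = \left(6 + 1\right) 4 = 7 \cdot 4 = 28$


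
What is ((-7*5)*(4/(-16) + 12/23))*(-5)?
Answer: 4375/92 ≈ 47.554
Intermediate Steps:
((-7*5)*(4/(-16) + 12/23))*(-5) = -35*(4*(-1/16) + 12*(1/23))*(-5) = -35*(-¼ + 12/23)*(-5) = -35*25/92*(-5) = -875/92*(-5) = 4375/92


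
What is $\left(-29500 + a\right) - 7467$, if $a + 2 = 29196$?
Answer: $-7773$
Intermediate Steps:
$a = 29194$ ($a = -2 + 29196 = 29194$)
$\left(-29500 + a\right) - 7467 = \left(-29500 + 29194\right) - 7467 = -306 - 7467 = -7773$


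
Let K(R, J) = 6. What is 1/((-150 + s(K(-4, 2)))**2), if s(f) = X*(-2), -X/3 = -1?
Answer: 1/24336 ≈ 4.1091e-5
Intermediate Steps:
X = 3 (X = -3*(-1) = 3)
s(f) = -6 (s(f) = 3*(-2) = -6)
1/((-150 + s(K(-4, 2)))**2) = 1/((-150 - 6)**2) = 1/((-156)**2) = 1/24336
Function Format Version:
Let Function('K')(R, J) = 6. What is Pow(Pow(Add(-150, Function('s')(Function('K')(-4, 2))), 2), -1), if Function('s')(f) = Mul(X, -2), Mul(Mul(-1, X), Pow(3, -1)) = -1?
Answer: Rational(1, 24336) ≈ 4.1091e-5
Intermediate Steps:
X = 3 (X = Mul(-3, -1) = 3)
Function('s')(f) = -6 (Function('s')(f) = Mul(3, -2) = -6)
Pow(Pow(Add(-150, Function('s')(Function('K')(-4, 2))), 2), -1) = Pow(Pow(Add(-150, -6), 2), -1) = Pow(Pow(-156, 2), -1) = Pow(24336, -1) = Rational(1, 24336)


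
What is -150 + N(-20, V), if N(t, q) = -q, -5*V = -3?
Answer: -753/5 ≈ -150.60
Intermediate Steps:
V = ⅗ (V = -⅕*(-3) = ⅗ ≈ 0.60000)
-150 + N(-20, V) = -150 - 1*⅗ = -150 - ⅗ = -753/5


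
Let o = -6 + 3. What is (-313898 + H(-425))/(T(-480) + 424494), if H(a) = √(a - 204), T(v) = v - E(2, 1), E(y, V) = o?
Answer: -313898/424017 + I*√629/424017 ≈ -0.7403 + 5.9148e-5*I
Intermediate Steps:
o = -3
E(y, V) = -3
T(v) = 3 + v (T(v) = v - 1*(-3) = v + 3 = 3 + v)
H(a) = √(-204 + a)
(-313898 + H(-425))/(T(-480) + 424494) = (-313898 + √(-204 - 425))/((3 - 480) + 424494) = (-313898 + √(-629))/(-477 + 424494) = (-313898 + I*√629)/424017 = (-313898 + I*√629)*(1/424017) = -313898/424017 + I*√629/424017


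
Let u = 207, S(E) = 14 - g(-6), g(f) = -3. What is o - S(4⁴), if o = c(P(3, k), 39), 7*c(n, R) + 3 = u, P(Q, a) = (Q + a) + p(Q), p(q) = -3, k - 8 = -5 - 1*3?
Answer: 85/7 ≈ 12.143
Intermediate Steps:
k = 0 (k = 8 + (-5 - 1*3) = 8 + (-5 - 3) = 8 - 8 = 0)
S(E) = 17 (S(E) = 14 - 1*(-3) = 14 + 3 = 17)
P(Q, a) = -3 + Q + a (P(Q, a) = (Q + a) - 3 = -3 + Q + a)
c(n, R) = 204/7 (c(n, R) = -3/7 + (⅐)*207 = -3/7 + 207/7 = 204/7)
o = 204/7 ≈ 29.143
o - S(4⁴) = 204/7 - 1*17 = 204/7 - 17 = 85/7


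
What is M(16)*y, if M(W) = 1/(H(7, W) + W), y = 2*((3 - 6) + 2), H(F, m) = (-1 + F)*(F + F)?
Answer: -1/50 ≈ -0.020000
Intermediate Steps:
H(F, m) = 2*F*(-1 + F) (H(F, m) = (-1 + F)*(2*F) = 2*F*(-1 + F))
y = -2 (y = 2*(-3 + 2) = 2*(-1) = -2)
M(W) = 1/(84 + W) (M(W) = 1/(2*7*(-1 + 7) + W) = 1/(2*7*6 + W) = 1/(84 + W))
M(16)*y = -2/(84 + 16) = -2/100 = (1/100)*(-2) = -1/50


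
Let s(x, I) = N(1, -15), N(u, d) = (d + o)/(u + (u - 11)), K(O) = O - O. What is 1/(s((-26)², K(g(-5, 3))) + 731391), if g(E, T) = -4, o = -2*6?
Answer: 1/731394 ≈ 1.3673e-6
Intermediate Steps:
o = -12
K(O) = 0
N(u, d) = (-12 + d)/(-11 + 2*u) (N(u, d) = (d - 12)/(u + (u - 11)) = (-12 + d)/(u + (-11 + u)) = (-12 + d)/(-11 + 2*u))
s(x, I) = 3 (s(x, I) = (-12 - 15)/(-11 + 2*1) = -27/(-11 + 2) = -27/(-9) = -⅑*(-27) = 3)
1/(s((-26)², K(g(-5, 3))) + 731391) = 1/(3 + 731391) = 1/731394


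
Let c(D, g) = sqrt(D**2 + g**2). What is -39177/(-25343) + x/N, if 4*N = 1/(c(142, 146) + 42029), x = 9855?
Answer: 41987856169917/25343 + 78840*sqrt(10370) ≈ 1.6648e+9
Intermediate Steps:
N = 1/(4*(42029 + 2*sqrt(10370))) (N = 1/(4*(sqrt(142**2 + 146**2) + 42029)) = 1/(4*(sqrt(20164 + 21316) + 42029)) = 1/(4*(sqrt(41480) + 42029)) = 1/(4*(2*sqrt(10370) + 42029)) = 1/(4*(42029 + 2*sqrt(10370))) ≈ 5.9196e-6)
-39177/(-25343) + x/N = -39177/(-25343) + 9855/(689/115829204 - sqrt(10370)/3532790722) = -39177*(-1/25343) + 9855/(689/115829204 - sqrt(10370)/3532790722) = 39177/25343 + 9855/(689/115829204 - sqrt(10370)/3532790722)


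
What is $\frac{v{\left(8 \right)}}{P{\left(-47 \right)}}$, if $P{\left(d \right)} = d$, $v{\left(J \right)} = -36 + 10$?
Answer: $\frac{26}{47} \approx 0.55319$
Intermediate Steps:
$v{\left(J \right)} = -26$
$\frac{v{\left(8 \right)}}{P{\left(-47 \right)}} = - \frac{26}{-47} = \left(-26\right) \left(- \frac{1}{47}\right) = \frac{26}{47}$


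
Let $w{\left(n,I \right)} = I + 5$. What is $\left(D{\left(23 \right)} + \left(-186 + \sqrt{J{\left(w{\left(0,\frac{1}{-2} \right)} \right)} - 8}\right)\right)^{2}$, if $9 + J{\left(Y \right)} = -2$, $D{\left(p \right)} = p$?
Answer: $\left(163 - i \sqrt{19}\right)^{2} \approx 26550.0 - 1421.0 i$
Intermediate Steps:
$w{\left(n,I \right)} = 5 + I$
$J{\left(Y \right)} = -11$ ($J{\left(Y \right)} = -9 - 2 = -11$)
$\left(D{\left(23 \right)} + \left(-186 + \sqrt{J{\left(w{\left(0,\frac{1}{-2} \right)} \right)} - 8}\right)\right)^{2} = \left(23 - \left(186 - \sqrt{-11 - 8}\right)\right)^{2} = \left(23 - \left(186 - \sqrt{-19}\right)\right)^{2} = \left(23 - \left(186 - i \sqrt{19}\right)\right)^{2} = \left(-163 + i \sqrt{19}\right)^{2}$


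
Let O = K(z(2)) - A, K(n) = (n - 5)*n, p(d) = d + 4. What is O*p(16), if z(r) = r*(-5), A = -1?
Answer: 3020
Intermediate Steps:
z(r) = -5*r
p(d) = 4 + d
K(n) = n*(-5 + n) (K(n) = (-5 + n)*n = n*(-5 + n))
O = 151 (O = (-5*2)*(-5 - 5*2) - 1*(-1) = -10*(-5 - 10) + 1 = -10*(-15) + 1 = 150 + 1 = 151)
O*p(16) = 151*(4 + 16) = 151*20 = 3020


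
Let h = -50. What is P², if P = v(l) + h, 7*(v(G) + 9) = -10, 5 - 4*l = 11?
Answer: 178929/49 ≈ 3651.6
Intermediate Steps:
l = -3/2 (l = 5/4 - ¼*11 = 5/4 - 11/4 = -3/2 ≈ -1.5000)
v(G) = -73/7 (v(G) = -9 + (⅐)*(-10) = -9 - 10/7 = -73/7)
P = -423/7 (P = -73/7 - 50 = -423/7 ≈ -60.429)
P² = (-423/7)² = 178929/49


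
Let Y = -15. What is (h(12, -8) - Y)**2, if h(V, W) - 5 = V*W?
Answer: 5776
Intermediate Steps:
h(V, W) = 5 + V*W
(h(12, -8) - Y)**2 = ((5 + 12*(-8)) - 1*(-15))**2 = ((5 - 96) + 15)**2 = (-91 + 15)**2 = (-76)**2 = 5776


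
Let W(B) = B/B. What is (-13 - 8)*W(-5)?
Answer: -21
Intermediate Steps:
W(B) = 1
(-13 - 8)*W(-5) = (-13 - 8)*1 = -21*1 = -21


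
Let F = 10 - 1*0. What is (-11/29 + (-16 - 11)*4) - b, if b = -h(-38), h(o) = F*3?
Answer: -2273/29 ≈ -78.379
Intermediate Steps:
F = 10 (F = 10 + 0 = 10)
h(o) = 30 (h(o) = 10*3 = 30)
b = -30 (b = -1*30 = -30)
(-11/29 + (-16 - 11)*4) - b = (-11/29 + (-16 - 11)*4) - 1*(-30) = (-11*1/29 - 27*4) + 30 = (-11/29 - 108) + 30 = -3143/29 + 30 = -2273/29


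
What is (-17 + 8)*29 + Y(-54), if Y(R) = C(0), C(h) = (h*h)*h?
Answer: -261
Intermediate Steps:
C(h) = h³ (C(h) = h²*h = h³)
Y(R) = 0 (Y(R) = 0³ = 0)
(-17 + 8)*29 + Y(-54) = (-17 + 8)*29 + 0 = -9*29 + 0 = -261 + 0 = -261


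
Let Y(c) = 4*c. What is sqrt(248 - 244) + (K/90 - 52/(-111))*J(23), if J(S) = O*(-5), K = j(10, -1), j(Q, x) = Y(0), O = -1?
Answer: 482/111 ≈ 4.3423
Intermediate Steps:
j(Q, x) = 0 (j(Q, x) = 4*0 = 0)
K = 0
J(S) = 5 (J(S) = -1*(-5) = 5)
sqrt(248 - 244) + (K/90 - 52/(-111))*J(23) = sqrt(248 - 244) + (0/90 - 52/(-111))*5 = sqrt(4) + (0*(1/90) - 52*(-1/111))*5 = 2 + (0 + 52/111)*5 = 2 + (52/111)*5 = 2 + 260/111 = 482/111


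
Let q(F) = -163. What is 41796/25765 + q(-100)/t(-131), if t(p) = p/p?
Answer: -4157899/25765 ≈ -161.38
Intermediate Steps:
t(p) = 1
41796/25765 + q(-100)/t(-131) = 41796/25765 - 163/1 = 41796*(1/25765) - 163*1 = 41796/25765 - 163 = -4157899/25765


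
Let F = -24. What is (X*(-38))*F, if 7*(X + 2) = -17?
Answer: -28272/7 ≈ -4038.9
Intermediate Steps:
X = -31/7 (X = -2 + (⅐)*(-17) = -2 - 17/7 = -31/7 ≈ -4.4286)
(X*(-38))*F = -31/7*(-38)*(-24) = (1178/7)*(-24) = -28272/7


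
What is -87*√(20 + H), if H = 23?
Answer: -87*√43 ≈ -570.50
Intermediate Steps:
-87*√(20 + H) = -87*√(20 + 23) = -87*√43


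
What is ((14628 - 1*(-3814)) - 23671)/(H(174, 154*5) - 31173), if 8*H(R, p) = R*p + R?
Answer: 6972/19205 ≈ 0.36303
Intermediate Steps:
H(R, p) = R/8 + R*p/8 (H(R, p) = (R*p + R)/8 = (R + R*p)/8 = R/8 + R*p/8)
((14628 - 1*(-3814)) - 23671)/(H(174, 154*5) - 31173) = ((14628 - 1*(-3814)) - 23671)/((⅛)*174*(1 + 154*5) - 31173) = ((14628 + 3814) - 23671)/((⅛)*174*(1 + 770) - 31173) = (18442 - 23671)/((⅛)*174*771 - 31173) = -5229/(67077/4 - 31173) = -5229/(-57615/4) = -5229*(-4/57615) = 6972/19205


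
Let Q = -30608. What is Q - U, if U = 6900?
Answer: -37508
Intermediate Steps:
Q - U = -30608 - 1*6900 = -30608 - 6900 = -37508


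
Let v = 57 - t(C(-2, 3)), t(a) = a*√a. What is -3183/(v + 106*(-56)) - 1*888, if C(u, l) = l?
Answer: -30672888375/34562614 - 9549*√3/34562614 ≈ -887.46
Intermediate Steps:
t(a) = a^(3/2)
v = 57 - 3*√3 (v = 57 - 3^(3/2) = 57 - 3*√3 ≈ 51.804)
-3183/(v + 106*(-56)) - 1*888 = -3183/((57 - 3*√3) + 106*(-56)) - 1*888 = -3183/((57 - 3*√3) - 5936) - 888 = -3183/(-5879 - 3*√3) - 888 = -888 - 3183/(-5879 - 3*√3)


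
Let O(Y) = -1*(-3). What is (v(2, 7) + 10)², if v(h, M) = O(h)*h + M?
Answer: 529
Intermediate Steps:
O(Y) = 3
v(h, M) = M + 3*h (v(h, M) = 3*h + M = M + 3*h)
(v(2, 7) + 10)² = ((7 + 3*2) + 10)² = ((7 + 6) + 10)² = (13 + 10)² = 23² = 529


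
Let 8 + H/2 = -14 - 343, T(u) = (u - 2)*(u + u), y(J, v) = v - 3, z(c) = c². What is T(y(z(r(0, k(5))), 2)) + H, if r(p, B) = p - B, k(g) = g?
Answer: -724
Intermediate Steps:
y(J, v) = -3 + v
T(u) = 2*u*(-2 + u) (T(u) = (-2 + u)*(2*u) = 2*u*(-2 + u))
H = -730 (H = -16 + 2*(-14 - 343) = -16 + 2*(-357) = -16 - 714 = -730)
T(y(z(r(0, k(5))), 2)) + H = 2*(-3 + 2)*(-2 + (-3 + 2)) - 730 = 2*(-1)*(-2 - 1) - 730 = 2*(-1)*(-3) - 730 = 6 - 730 = -724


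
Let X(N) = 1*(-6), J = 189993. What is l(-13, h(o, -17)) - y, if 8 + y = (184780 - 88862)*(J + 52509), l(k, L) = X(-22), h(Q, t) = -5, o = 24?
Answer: -23260306834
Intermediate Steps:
X(N) = -6
l(k, L) = -6
y = 23260306828 (y = -8 + (184780 - 88862)*(189993 + 52509) = -8 + 95918*242502 = -8 + 23260306836 = 23260306828)
l(-13, h(o, -17)) - y = -6 - 1*23260306828 = -6 - 23260306828 = -23260306834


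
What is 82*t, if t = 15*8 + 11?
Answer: 10742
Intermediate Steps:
t = 131 (t = 120 + 11 = 131)
82*t = 82*131 = 10742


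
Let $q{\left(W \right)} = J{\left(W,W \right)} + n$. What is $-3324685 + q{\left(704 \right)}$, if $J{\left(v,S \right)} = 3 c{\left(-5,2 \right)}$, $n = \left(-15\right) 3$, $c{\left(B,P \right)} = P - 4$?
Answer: $-3324736$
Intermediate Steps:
$c{\left(B,P \right)} = -4 + P$
$n = -45$
$J{\left(v,S \right)} = -6$ ($J{\left(v,S \right)} = 3 \left(-4 + 2\right) = 3 \left(-2\right) = -6$)
$q{\left(W \right)} = -51$ ($q{\left(W \right)} = -6 - 45 = -51$)
$-3324685 + q{\left(704 \right)} = -3324685 - 51 = -3324736$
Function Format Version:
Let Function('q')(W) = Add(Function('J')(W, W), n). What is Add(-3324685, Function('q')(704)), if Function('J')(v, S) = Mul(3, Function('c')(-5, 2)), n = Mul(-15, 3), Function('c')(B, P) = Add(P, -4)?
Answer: -3324736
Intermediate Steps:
Function('c')(B, P) = Add(-4, P)
n = -45
Function('J')(v, S) = -6 (Function('J')(v, S) = Mul(3, Add(-4, 2)) = Mul(3, -2) = -6)
Function('q')(W) = -51 (Function('q')(W) = Add(-6, -45) = -51)
Add(-3324685, Function('q')(704)) = Add(-3324685, -51) = -3324736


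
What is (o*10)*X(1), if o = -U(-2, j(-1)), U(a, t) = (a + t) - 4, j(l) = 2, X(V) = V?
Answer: 40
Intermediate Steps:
U(a, t) = -4 + a + t
o = 4 (o = -(-4 - 2 + 2) = -1*(-4) = 4)
(o*10)*X(1) = (4*10)*1 = 40*1 = 40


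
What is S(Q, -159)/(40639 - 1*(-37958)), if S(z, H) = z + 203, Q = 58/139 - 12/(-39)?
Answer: 368131/142024779 ≈ 0.0025920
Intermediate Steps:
Q = 1310/1807 (Q = 58*(1/139) - 12*(-1/39) = 58/139 + 4/13 = 1310/1807 ≈ 0.72496)
S(z, H) = 203 + z
S(Q, -159)/(40639 - 1*(-37958)) = (203 + 1310/1807)/(40639 - 1*(-37958)) = 368131/(1807*(40639 + 37958)) = (368131/1807)/78597 = (368131/1807)*(1/78597) = 368131/142024779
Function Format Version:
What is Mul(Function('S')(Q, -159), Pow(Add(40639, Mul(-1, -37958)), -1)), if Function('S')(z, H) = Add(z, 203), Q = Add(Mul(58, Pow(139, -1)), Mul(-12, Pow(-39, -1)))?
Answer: Rational(368131, 142024779) ≈ 0.0025920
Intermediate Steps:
Q = Rational(1310, 1807) (Q = Add(Mul(58, Rational(1, 139)), Mul(-12, Rational(-1, 39))) = Add(Rational(58, 139), Rational(4, 13)) = Rational(1310, 1807) ≈ 0.72496)
Function('S')(z, H) = Add(203, z)
Mul(Function('S')(Q, -159), Pow(Add(40639, Mul(-1, -37958)), -1)) = Mul(Add(203, Rational(1310, 1807)), Pow(Add(40639, Mul(-1, -37958)), -1)) = Mul(Rational(368131, 1807), Pow(Add(40639, 37958), -1)) = Mul(Rational(368131, 1807), Pow(78597, -1)) = Mul(Rational(368131, 1807), Rational(1, 78597)) = Rational(368131, 142024779)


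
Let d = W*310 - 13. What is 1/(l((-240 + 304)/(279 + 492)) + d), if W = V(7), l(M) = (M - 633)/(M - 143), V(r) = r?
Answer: 110189/238165652 ≈ 0.00046266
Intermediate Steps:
l(M) = (-633 + M)/(-143 + M)
W = 7
d = 2157 (d = 7*310 - 13 = 2170 - 13 = 2157)
1/(l((-240 + 304)/(279 + 492)) + d) = 1/((-633 + (-240 + 304)/(279 + 492))/(-143 + (-240 + 304)/(279 + 492)) + 2157) = 1/((-633 + 64/771)/(-143 + 64/771) + 2157) = 1/(-487979/771/(-110189/771) + 2157) = 1/(-771/110189*(-487979/771) + 2157) = 1/(487979/110189 + 2157) = 1/(238165652/110189) = 110189/238165652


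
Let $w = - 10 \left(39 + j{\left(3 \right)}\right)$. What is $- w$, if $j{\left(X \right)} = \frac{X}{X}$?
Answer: $400$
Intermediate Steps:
$j{\left(X \right)} = 1$
$w = -400$ ($w = - 10 \left(39 + 1\right) = \left(-10\right) 40 = -400$)
$- w = \left(-1\right) \left(-400\right) = 400$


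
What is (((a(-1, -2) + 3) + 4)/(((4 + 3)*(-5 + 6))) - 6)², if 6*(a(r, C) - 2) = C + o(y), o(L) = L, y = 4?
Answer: 196/9 ≈ 21.778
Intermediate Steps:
a(r, C) = 8/3 + C/6 (a(r, C) = 2 + (C + 4)/6 = 2 + (4 + C)/6 = 2 + (⅔ + C/6) = 8/3 + C/6)
(((a(-1, -2) + 3) + 4)/(((4 + 3)*(-5 + 6))) - 6)² = ((((8/3 + (⅙)*(-2)) + 3) + 4)/(((4 + 3)*(-5 + 6))) - 6)² = ((((8/3 - ⅓) + 3) + 4)/((7*1)) - 6)² = (((7/3 + 3) + 4)/7 - 6)² = ((16/3 + 4)*(⅐) - 6)² = ((28/3)*(⅐) - 6)² = (4/3 - 6)² = (-14/3)² = 196/9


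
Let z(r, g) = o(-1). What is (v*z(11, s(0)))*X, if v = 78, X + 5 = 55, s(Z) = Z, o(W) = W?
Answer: -3900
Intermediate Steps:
X = 50 (X = -5 + 55 = 50)
z(r, g) = -1
(v*z(11, s(0)))*X = (78*(-1))*50 = -78*50 = -3900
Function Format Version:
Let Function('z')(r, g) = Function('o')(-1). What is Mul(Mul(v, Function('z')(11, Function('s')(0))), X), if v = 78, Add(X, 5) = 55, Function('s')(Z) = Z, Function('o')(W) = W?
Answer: -3900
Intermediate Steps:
X = 50 (X = Add(-5, 55) = 50)
Function('z')(r, g) = -1
Mul(Mul(v, Function('z')(11, Function('s')(0))), X) = Mul(Mul(78, -1), 50) = Mul(-78, 50) = -3900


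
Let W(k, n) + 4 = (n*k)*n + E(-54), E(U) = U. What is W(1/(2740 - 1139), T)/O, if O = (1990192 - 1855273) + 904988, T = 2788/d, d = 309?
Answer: -8858401754/158965467787467 ≈ -5.5725e-5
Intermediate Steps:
T = 2788/309 ≈ 9.0227
O = 1039907 (O = 134919 + 904988 = 1039907)
W(k, n) = -58 + k*n² (W(k, n) = -4 + ((n*k)*n - 54) = -4 + ((k*n)*n - 54) = -4 + (k*n² - 54) = -4 + (-54 + k*n²) = -58 + k*n²)
W(1/(2740 - 1139), T)/O = (-58 + (2788/309)²/(2740 - 1139))/1039907 = (-58 + (7772944/95481)/1601)*(1/1039907) = (-58 + (1/1601)*(7772944/95481))*(1/1039907) = (-58 + 7772944/152865081)*(1/1039907) = -8858401754/152865081*1/1039907 = -8858401754/158965467787467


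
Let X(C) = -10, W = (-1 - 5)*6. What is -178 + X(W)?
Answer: -188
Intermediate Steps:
W = -36 (W = -6*6 = -36)
-178 + X(W) = -178 - 10 = -188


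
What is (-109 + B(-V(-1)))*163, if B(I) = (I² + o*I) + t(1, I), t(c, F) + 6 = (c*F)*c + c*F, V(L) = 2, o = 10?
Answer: -22005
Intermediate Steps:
t(c, F) = -6 + F*c + F*c² (t(c, F) = -6 + ((c*F)*c + c*F) = -6 + ((F*c)*c + F*c) = -6 + (F*c² + F*c) = -6 + (F*c + F*c²) = -6 + F*c + F*c²)
B(I) = -6 + I² + 12*I (B(I) = (I² + 10*I) + (-6 + I*1 + I*1²) = (I² + 10*I) + (-6 + I + I*1) = (I² + 10*I) + (-6 + I + I) = (I² + 10*I) + (-6 + 2*I) = -6 + I² + 12*I)
(-109 + B(-V(-1)))*163 = (-109 + (-6 + (-1*2)² + 12*(-1*2)))*163 = (-109 + (-6 + (-2)² + 12*(-2)))*163 = (-109 + (-6 + 4 - 24))*163 = (-109 - 26)*163 = -135*163 = -22005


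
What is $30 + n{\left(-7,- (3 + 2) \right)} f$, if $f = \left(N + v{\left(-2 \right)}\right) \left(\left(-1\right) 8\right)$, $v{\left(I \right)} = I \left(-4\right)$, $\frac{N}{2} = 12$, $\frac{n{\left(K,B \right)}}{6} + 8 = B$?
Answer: $19998$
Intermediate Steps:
$n{\left(K,B \right)} = -48 + 6 B$
$N = 24$ ($N = 2 \cdot 12 = 24$)
$v{\left(I \right)} = - 4 I$
$f = -256$ ($f = \left(24 - -8\right) \left(\left(-1\right) 8\right) = \left(24 + 8\right) \left(-8\right) = 32 \left(-8\right) = -256$)
$30 + n{\left(-7,- (3 + 2) \right)} f = 30 + \left(-48 + 6 \left(- (3 + 2)\right)\right) \left(-256\right) = 30 + \left(-48 + 6 \left(\left(-1\right) 5\right)\right) \left(-256\right) = 30 + \left(-48 + 6 \left(-5\right)\right) \left(-256\right) = 30 + \left(-48 - 30\right) \left(-256\right) = 30 - -19968 = 30 + 19968 = 19998$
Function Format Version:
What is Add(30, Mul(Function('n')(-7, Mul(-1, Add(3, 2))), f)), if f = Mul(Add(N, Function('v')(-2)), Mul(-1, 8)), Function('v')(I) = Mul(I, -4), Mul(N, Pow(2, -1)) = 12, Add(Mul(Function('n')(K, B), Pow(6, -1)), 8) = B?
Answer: 19998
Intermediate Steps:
Function('n')(K, B) = Add(-48, Mul(6, B))
N = 24 (N = Mul(2, 12) = 24)
Function('v')(I) = Mul(-4, I)
f = -256 (f = Mul(Add(24, Mul(-4, -2)), Mul(-1, 8)) = Mul(Add(24, 8), -8) = Mul(32, -8) = -256)
Add(30, Mul(Function('n')(-7, Mul(-1, Add(3, 2))), f)) = Add(30, Mul(Add(-48, Mul(6, Mul(-1, Add(3, 2)))), -256)) = Add(30, Mul(Add(-48, Mul(6, Mul(-1, 5))), -256)) = Add(30, Mul(Add(-48, Mul(6, -5)), -256)) = Add(30, Mul(Add(-48, -30), -256)) = Add(30, Mul(-78, -256)) = Add(30, 19968) = 19998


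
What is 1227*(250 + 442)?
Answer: 849084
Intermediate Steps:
1227*(250 + 442) = 1227*692 = 849084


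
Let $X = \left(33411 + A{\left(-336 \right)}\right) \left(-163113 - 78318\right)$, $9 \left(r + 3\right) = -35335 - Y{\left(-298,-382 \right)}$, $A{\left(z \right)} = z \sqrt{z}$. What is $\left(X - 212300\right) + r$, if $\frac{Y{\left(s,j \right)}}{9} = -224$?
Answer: $- \frac{72600004315}{9} + 324483264 i \sqrt{21} \approx -8.0667 \cdot 10^{9} + 1.487 \cdot 10^{9} i$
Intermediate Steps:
$Y{\left(s,j \right)} = -2016$ ($Y{\left(s,j \right)} = 9 \left(-224\right) = -2016$)
$A{\left(z \right)} = z^{\frac{3}{2}}$
$r = - \frac{33346}{9}$ ($r = -3 + \frac{-35335 - -2016}{9} = -3 + \frac{-35335 + 2016}{9} = -3 + \frac{1}{9} \left(-33319\right) = -3 - \frac{33319}{9} = - \frac{33346}{9} \approx -3705.1$)
$X = -8066451141 + 324483264 i \sqrt{21}$ ($X = \left(33411 + \left(-336\right)^{\frac{3}{2}}\right) \left(-163113 - 78318\right) = \left(33411 - 1344 i \sqrt{21}\right) \left(-241431\right) = -8066451141 + 324483264 i \sqrt{21} \approx -8.0664 \cdot 10^{9} + 1.487 \cdot 10^{9} i$)
$\left(X - 212300\right) + r = \left(\left(-8066451141 + 324483264 i \sqrt{21}\right) - 212300\right) - \frac{33346}{9} = \left(-8066663441 + 324483264 i \sqrt{21}\right) - \frac{33346}{9} = - \frac{72600004315}{9} + 324483264 i \sqrt{21}$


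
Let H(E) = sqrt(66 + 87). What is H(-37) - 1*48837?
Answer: -48837 + 3*sqrt(17) ≈ -48825.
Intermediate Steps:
H(E) = 3*sqrt(17) (H(E) = sqrt(153) = 3*sqrt(17))
H(-37) - 1*48837 = 3*sqrt(17) - 1*48837 = 3*sqrt(17) - 48837 = -48837 + 3*sqrt(17)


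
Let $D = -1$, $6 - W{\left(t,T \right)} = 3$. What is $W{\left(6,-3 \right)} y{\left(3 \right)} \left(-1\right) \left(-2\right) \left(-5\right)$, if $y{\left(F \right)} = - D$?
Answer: $-30$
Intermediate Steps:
$W{\left(t,T \right)} = 3$ ($W{\left(t,T \right)} = 6 - 3 = 3$)
$y{\left(F \right)} = 1$ ($y{\left(F \right)} = \left(-1\right) \left(-1\right) = 1$)
$W{\left(6,-3 \right)} y{\left(3 \right)} \left(-1\right) \left(-2\right) \left(-5\right) = 3 \cdot 1 \left(-1\right) \left(-2\right) \left(-5\right) = 3 \cdot 2 \left(-5\right) = 3 \left(-10\right) = -30$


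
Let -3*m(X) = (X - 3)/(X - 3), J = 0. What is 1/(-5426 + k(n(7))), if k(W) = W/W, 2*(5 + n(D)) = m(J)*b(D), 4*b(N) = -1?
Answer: -1/5425 ≈ -0.00018433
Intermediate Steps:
b(N) = -¼ (b(N) = (¼)*(-1) = -¼)
m(X) = -⅓ (m(X) = -(X - 3)/(3*(X - 3)) = -(-3 + X)/(3*(-3 + X)) = -⅓*1 = -⅓)
n(D) = -119/24 (n(D) = -5 + (-⅓*(-¼))/2 = -5 + (½)*(1/12) = -5 + 1/24 = -119/24)
k(W) = 1
1/(-5426 + k(n(7))) = 1/(-5426 + 1) = 1/(-5425) = -1/5425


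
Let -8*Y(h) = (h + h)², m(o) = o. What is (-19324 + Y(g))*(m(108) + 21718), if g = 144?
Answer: -648057592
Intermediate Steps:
Y(h) = -h²/2 (Y(h) = -(h + h)²/8 = -4*h²/8 = -h²/2)
(-19324 + Y(g))*(m(108) + 21718) = (-19324 - ½*144²)*(108 + 21718) = (-19324 - ½*20736)*21826 = (-19324 - 10368)*21826 = -29692*21826 = -648057592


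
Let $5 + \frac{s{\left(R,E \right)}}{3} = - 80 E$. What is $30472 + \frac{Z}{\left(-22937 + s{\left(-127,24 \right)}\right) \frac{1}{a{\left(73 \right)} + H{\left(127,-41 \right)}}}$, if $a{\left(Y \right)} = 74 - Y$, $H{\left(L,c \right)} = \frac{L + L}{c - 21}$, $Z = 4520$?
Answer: $\frac{3390338488}{111259} \approx 30473.0$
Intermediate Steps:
$s{\left(R,E \right)} = -15 - 240 E$ ($s{\left(R,E \right)} = -15 + 3 \left(- 80 E\right) = -15 - 240 E$)
$H{\left(L,c \right)} = \frac{2 L}{-21 + c}$
$30472 + \frac{Z}{\left(-22937 + s{\left(-127,24 \right)}\right) \frac{1}{a{\left(73 \right)} + H{\left(127,-41 \right)}}} = 30472 + \frac{4520}{\left(-22937 - 5775\right) \frac{1}{\left(74 - 73\right) + 2 \cdot 127 \frac{1}{-21 - 41}}} = 30472 + \frac{4520}{\left(-22937 - 5775\right) \frac{1}{\left(74 - 73\right) + 2 \cdot 127 \frac{1}{-62}}} = 30472 + \frac{4520}{\left(-22937 - 5775\right) \frac{1}{1 + 2 \cdot 127 \left(- \frac{1}{62}\right)}} = 30472 + \frac{4520}{\left(-28712\right) \frac{1}{1 - \frac{127}{31}}} = 30472 + \frac{4520}{\left(-28712\right) \frac{1}{- \frac{96}{31}}} = 30472 + \frac{4520}{\left(-28712\right) \left(- \frac{31}{96}\right)} = 30472 + \frac{4520}{\frac{111259}{12}} = 30472 + 4520 \cdot \frac{12}{111259} = 30472 + \frac{54240}{111259} = \frac{3390338488}{111259}$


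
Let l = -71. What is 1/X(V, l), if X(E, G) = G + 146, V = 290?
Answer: 1/75 ≈ 0.013333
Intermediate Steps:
X(E, G) = 146 + G
1/X(V, l) = 1/(146 - 71) = 1/75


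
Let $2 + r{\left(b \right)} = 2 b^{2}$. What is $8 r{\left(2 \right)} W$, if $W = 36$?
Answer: $1728$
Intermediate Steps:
$r{\left(b \right)} = -2 + 2 b^{2}$
$8 r{\left(2 \right)} W = 8 \left(-2 + 2 \cdot 2^{2}\right) 36 = 8 \left(-2 + 2 \cdot 4\right) 36 = 8 \left(-2 + 8\right) 36 = 8 \cdot 6 \cdot 36 = 48 \cdot 36 = 1728$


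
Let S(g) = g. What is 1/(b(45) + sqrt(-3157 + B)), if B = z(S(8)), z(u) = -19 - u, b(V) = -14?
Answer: -7/1690 - I*sqrt(199)/845 ≈ -0.004142 - 0.016694*I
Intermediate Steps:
B = -27 (B = -19 - 1*8 = -19 - 8 = -27)
1/(b(45) + sqrt(-3157 + B)) = 1/(-14 + sqrt(-3157 - 27)) = 1/(-14 + sqrt(-3184)) = 1/(-14 + 4*I*sqrt(199))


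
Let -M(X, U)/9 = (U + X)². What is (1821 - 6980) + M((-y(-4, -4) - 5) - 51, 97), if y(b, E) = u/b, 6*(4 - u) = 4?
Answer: -83637/4 ≈ -20909.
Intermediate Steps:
u = 10/3 (u = 4 - ⅙*4 = 4 - ⅔ = 10/3 ≈ 3.3333)
y(b, E) = 10/(3*b)
M(X, U) = -9*(U + X)²
(1821 - 6980) + M((-y(-4, -4) - 5) - 51, 97) = (1821 - 6980) - 9*(97 + ((-10/(3*(-4)) - 5) - 51))² = -5159 - 9*(97 + ((-10*(-1)/(3*4) - 5) - 51))² = -5159 - 9*(97 + ((-1*(-⅚) - 5) - 51))² = -5159 - 9*(97 + ((⅚ - 5) - 51))² = -5159 - 9*(97 + (-25/6 - 51))² = -5159 - 9*(97 - 331/6)² = -5159 - 9*(251/6)² = -5159 - 9*63001/36 = -5159 - 63001/4 = -83637/4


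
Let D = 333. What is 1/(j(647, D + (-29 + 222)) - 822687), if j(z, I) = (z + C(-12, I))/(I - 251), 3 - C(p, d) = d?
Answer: -275/226238801 ≈ -1.2155e-6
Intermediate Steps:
C(p, d) = 3 - d
j(z, I) = (3 + z - I)/(-251 + I) (j(z, I) = (z + (3 - I))/(I - 251) = (3 + z - I)/(-251 + I))
1/(j(647, D + (-29 + 222)) - 822687) = 1/((3 + 647 - (333 + (-29 + 222)))/(-251 + (333 + (-29 + 222))) - 822687) = 1/((3 + 647 - (333 + 193))/(-251 + (333 + 193)) - 822687) = 1/((3 + 647 - 1*526)/(-251 + 526) - 822687) = 1/((3 + 647 - 526)/275 - 822687) = 1/((1/275)*124 - 822687) = 1/(124/275 - 822687) = 1/(-226238801/275) = -275/226238801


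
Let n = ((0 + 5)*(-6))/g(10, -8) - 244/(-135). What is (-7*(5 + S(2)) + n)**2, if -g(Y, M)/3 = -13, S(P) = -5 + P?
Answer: 517471504/3080025 ≈ 168.01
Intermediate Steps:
g(Y, M) = 39 (g(Y, M) = -3*(-13) = 39)
n = 1822/1755 (n = ((0 + 5)*(-6))/39 - 244/(-135) = (5*(-6))*(1/39) - 244*(-1/135) = -30*1/39 + 244/135 = -10/13 + 244/135 = 1822/1755 ≈ 1.0382)
(-7*(5 + S(2)) + n)**2 = (-7*(5 + (-5 + 2)) + 1822/1755)**2 = (-7*(5 - 3) + 1822/1755)**2 = (-7*2 + 1822/1755)**2 = (-14 + 1822/1755)**2 = (-22748/1755)**2 = 517471504/3080025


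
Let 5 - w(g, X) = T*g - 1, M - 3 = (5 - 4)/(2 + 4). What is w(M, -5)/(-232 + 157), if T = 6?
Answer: 13/75 ≈ 0.17333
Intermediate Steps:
M = 19/6 (M = 3 + (5 - 4)/(2 + 4) = 3 + 1/6 = 19/6 ≈ 3.1667)
w(g, X) = 6 - 6*g (w(g, X) = 5 - (6*g - 1) = 5 - (-1 + 6*g) = 5 + (1 - 6*g) = 6 - 6*g)
w(M, -5)/(-232 + 157) = (6 - 6*19/6)/(-232 + 157) = (6 - 19)/(-75) = -1/75*(-13) = 13/75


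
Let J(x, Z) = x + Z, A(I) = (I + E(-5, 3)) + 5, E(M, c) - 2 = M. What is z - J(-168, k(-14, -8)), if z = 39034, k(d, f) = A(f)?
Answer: 39208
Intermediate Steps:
E(M, c) = 2 + M
A(I) = 2 + I (A(I) = (I + (2 - 5)) + 5 = (I - 3) + 5 = (-3 + I) + 5 = 2 + I)
k(d, f) = 2 + f
J(x, Z) = Z + x
z - J(-168, k(-14, -8)) = 39034 - ((2 - 8) - 168) = 39034 - (-6 - 168) = 39034 - 1*(-174) = 39034 + 174 = 39208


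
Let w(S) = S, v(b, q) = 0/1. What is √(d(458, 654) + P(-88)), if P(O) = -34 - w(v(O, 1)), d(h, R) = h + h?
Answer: 21*√2 ≈ 29.698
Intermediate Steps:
v(b, q) = 0 (v(b, q) = 0*1 = 0)
d(h, R) = 2*h
P(O) = -34 (P(O) = -34 - 1*0 = -34 + 0 = -34)
√(d(458, 654) + P(-88)) = √(2*458 - 34) = √(916 - 34) = √882 = 21*√2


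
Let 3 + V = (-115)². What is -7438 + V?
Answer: 5784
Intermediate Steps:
V = 13222 (V = -3 + (-115)² = -3 + 13225 = 13222)
-7438 + V = -7438 + 13222 = 5784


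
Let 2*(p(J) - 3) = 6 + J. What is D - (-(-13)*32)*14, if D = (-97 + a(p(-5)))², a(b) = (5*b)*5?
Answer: -22935/4 ≈ -5733.8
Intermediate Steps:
p(J) = 6 + J/2 (p(J) = 3 + (6 + J)/2 = 3 + (3 + J/2) = 6 + J/2)
a(b) = 25*b
D = 361/4 (D = (-97 + 25*(6 + (½)*(-5)))² = (-97 + 25*(6 - 5/2))² = (-97 + 25*(7/2))² = (-97 + 175/2)² = (-19/2)² = 361/4 ≈ 90.250)
D - (-(-13)*32)*14 = 361/4 - (-(-13)*32)*14 = 361/4 - (-13*(-32))*14 = 361/4 - 416*14 = 361/4 - 1*5824 = 361/4 - 5824 = -22935/4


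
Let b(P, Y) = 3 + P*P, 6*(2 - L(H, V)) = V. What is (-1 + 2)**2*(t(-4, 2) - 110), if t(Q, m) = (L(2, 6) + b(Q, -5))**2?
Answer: 290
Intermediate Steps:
L(H, V) = 2 - V/6
b(P, Y) = 3 + P**2
t(Q, m) = (4 + Q**2)**2 (t(Q, m) = ((2 - 1/6*6) + (3 + Q**2))**2 = ((2 - 1) + (3 + Q**2))**2 = (1 + (3 + Q**2))**2 = (4 + Q**2)**2)
(-1 + 2)**2*(t(-4, 2) - 110) = (-1 + 2)**2*((4 + (-4)**2)**2 - 110) = 1**2*((4 + 16)**2 - 110) = 1*(20**2 - 110) = 1*(400 - 110) = 1*290 = 290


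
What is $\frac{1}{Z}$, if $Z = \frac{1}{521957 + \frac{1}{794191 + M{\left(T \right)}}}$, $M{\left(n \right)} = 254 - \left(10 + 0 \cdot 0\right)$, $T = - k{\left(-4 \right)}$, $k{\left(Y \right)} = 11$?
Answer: $\frac{414660909296}{794435} \approx 5.2196 \cdot 10^{5}$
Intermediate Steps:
$T = -11$ ($T = \left(-1\right) 11 = -11$)
$M{\left(n \right)} = 244$ ($M{\left(n \right)} = 254 - \left(10 + 0\right) = 254 - 10 = 244$)
$Z = \frac{794435}{414660909296}$ ($Z = \frac{1}{521957 + \frac{1}{794191 + 244}} = \frac{1}{521957 + \frac{1}{794435}} = \frac{1}{\frac{414660909296}{794435}} = \frac{794435}{414660909296} \approx 1.9159 \cdot 10^{-6}$)
$\frac{1}{Z} = \frac{1}{\frac{794435}{414660909296}} = \frac{414660909296}{794435}$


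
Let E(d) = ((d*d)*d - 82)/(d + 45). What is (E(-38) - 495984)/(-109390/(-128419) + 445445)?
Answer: -150971174266/133475325305 ≈ -1.1311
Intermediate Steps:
E(d) = (-82 + d³)/(45 + d) (E(d) = (d²*d - 82)/(45 + d) = (d³ - 82)/(45 + d) = (-82 + d³)/(45 + d))
(E(-38) - 495984)/(-109390/(-128419) + 445445) = ((-82 + (-38)³)/(45 - 38) - 495984)/(-109390/(-128419) + 445445) = ((-82 - 54872)/7 - 495984)/(-109390*(-1/128419) + 445445) = ((⅐)*(-54954) - 495984)/(109390/128419 + 445445) = (-54954/7 - 495984)/(57203710845/128419) = -3526842/7*128419/57203710845 = -150971174266/133475325305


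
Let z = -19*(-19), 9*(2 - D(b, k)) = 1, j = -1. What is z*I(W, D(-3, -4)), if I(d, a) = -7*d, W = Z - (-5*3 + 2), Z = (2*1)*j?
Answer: -27797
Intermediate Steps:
Z = -2 (Z = (2*1)*(-1) = 2*(-1) = -2)
D(b, k) = 17/9 (D(b, k) = 2 - ⅑*1 = 2 - ⅑ = 17/9)
z = 361
W = 11 (W = -2 - (-5*3 + 2) = -2 - (-15 + 2) = -2 - 1*(-13) = -2 + 13 = 11)
z*I(W, D(-3, -4)) = 361*(-7*11) = 361*(-77) = -27797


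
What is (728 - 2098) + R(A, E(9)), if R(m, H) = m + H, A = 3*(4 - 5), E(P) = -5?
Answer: -1378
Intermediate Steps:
A = -3 (A = 3*(-1) = -3)
R(m, H) = H + m
(728 - 2098) + R(A, E(9)) = (728 - 2098) + (-5 - 3) = -1370 - 8 = -1378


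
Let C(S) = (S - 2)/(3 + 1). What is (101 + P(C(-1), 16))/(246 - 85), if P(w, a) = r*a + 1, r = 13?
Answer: 310/161 ≈ 1.9255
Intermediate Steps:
C(S) = -½ + S/4 (C(S) = (-2 + S)/4 = (-2 + S)*(¼) = -½ + S/4)
P(w, a) = 1 + 13*a (P(w, a) = 13*a + 1 = 1 + 13*a)
(101 + P(C(-1), 16))/(246 - 85) = (101 + (1 + 13*16))/(246 - 85) = (101 + (1 + 208))/161 = (101 + 209)*(1/161) = 310*(1/161) = 310/161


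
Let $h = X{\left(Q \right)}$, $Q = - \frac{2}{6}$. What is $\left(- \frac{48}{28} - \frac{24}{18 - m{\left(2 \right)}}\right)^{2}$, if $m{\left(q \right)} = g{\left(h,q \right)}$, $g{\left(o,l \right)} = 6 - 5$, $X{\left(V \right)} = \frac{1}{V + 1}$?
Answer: $\frac{138384}{14161} \approx 9.7722$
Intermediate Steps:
$Q = - \frac{1}{3}$ ($Q = \left(-2\right) \frac{1}{6} = - \frac{1}{3} \approx -0.33333$)
$X{\left(V \right)} = \frac{1}{1 + V}$
$h = \frac{3}{2}$ ($h = \frac{1}{1 - \frac{1}{3}} = \frac{1}{\frac{2}{3}} = \frac{3}{2} \approx 1.5$)
$g{\left(o,l \right)} = 1$ ($g{\left(o,l \right)} = 6 - 5 = 1$)
$m{\left(q \right)} = 1$
$\left(- \frac{48}{28} - \frac{24}{18 - m{\left(2 \right)}}\right)^{2} = \left(- \frac{48}{28} - \frac{24}{18 - 1}\right)^{2} = \left(\left(-48\right) \frac{1}{28} - \frac{24}{18 - 1}\right)^{2} = \left(- \frac{12}{7} - \frac{24}{17}\right)^{2} = \left(- \frac{372}{119}\right)^{2} = \frac{138384}{14161}$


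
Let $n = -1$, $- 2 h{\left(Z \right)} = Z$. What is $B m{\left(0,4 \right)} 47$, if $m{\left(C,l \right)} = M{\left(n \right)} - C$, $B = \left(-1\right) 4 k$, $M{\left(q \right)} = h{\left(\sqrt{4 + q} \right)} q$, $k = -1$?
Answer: $94 \sqrt{3} \approx 162.81$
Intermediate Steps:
$h{\left(Z \right)} = - \frac{Z}{2}$
$M{\left(q \right)} = - \frac{q \sqrt{4 + q}}{2}$ ($M{\left(q \right)} = - \frac{\sqrt{4 + q}}{2} q = - \frac{q \sqrt{4 + q}}{2}$)
$B = 4$ ($B = \left(-1\right) 4 \left(-1\right) = \left(-4\right) \left(-1\right) = 4$)
$m{\left(C,l \right)} = \frac{\sqrt{3}}{2} - C$ ($m{\left(C,l \right)} = \left(- \frac{1}{2}\right) \left(-1\right) \sqrt{4 - 1} - C = \left(- \frac{1}{2}\right) \left(-1\right) \sqrt{3} - C = \frac{\sqrt{3}}{2} - C$)
$B m{\left(0,4 \right)} 47 = 4 \left(\frac{\sqrt{3}}{2} - 0\right) 47 = 4 \left(\frac{\sqrt{3}}{2} + 0\right) 47 = 4 \frac{\sqrt{3}}{2} \cdot 47 = 2 \sqrt{3} \cdot 47 = 94 \sqrt{3}$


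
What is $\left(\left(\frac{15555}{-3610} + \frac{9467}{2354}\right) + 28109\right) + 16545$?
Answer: $\frac{18973228608}{424897} \approx 44654.0$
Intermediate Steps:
$\left(\left(\frac{15555}{-3610} + \frac{9467}{2354}\right) + 28109\right) + 16545 = \left(\left(15555 \left(- \frac{1}{3610}\right) + 9467 \cdot \frac{1}{2354}\right) + 28109\right) + 16545 = \left(\left(- \frac{3111}{722} + \frac{9467}{2354}\right) + 28109\right) + 16545 = \left(- \frac{122030}{424897} + 28109\right) + 16545 = \frac{11943307743}{424897} + 16545 = \frac{18973228608}{424897}$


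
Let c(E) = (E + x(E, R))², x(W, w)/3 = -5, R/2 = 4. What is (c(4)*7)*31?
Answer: 26257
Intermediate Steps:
R = 8 (R = 2*4 = 8)
x(W, w) = -15 (x(W, w) = 3*(-5) = -15)
c(E) = (-15 + E)² (c(E) = (E - 15)² = (-15 + E)²)
(c(4)*7)*31 = ((-15 + 4)²*7)*31 = ((-11)²*7)*31 = (121*7)*31 = 847*31 = 26257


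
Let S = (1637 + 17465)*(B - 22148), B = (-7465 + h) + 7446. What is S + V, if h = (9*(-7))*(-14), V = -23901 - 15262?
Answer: -406625233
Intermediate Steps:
V = -39163
h = 882 (h = -63*(-14) = 882)
B = 863 (B = (-7465 + 882) + 7446 = -6583 + 7446 = 863)
S = -406586070 (S = (1637 + 17465)*(863 - 22148) = 19102*(-21285) = -406586070)
S + V = -406586070 - 39163 = -406625233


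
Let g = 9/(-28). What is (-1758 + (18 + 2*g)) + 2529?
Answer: 11037/14 ≈ 788.36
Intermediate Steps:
g = -9/28 (g = 9*(-1/28) = -9/28 ≈ -0.32143)
(-1758 + (18 + 2*g)) + 2529 = (-1758 + (18 + 2*(-9/28))) + 2529 = (-1758 + (18 - 9/14)) + 2529 = (-1758 + 243/14) + 2529 = -24369/14 + 2529 = 11037/14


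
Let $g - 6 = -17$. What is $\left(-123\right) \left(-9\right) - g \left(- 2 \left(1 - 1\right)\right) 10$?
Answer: $1107$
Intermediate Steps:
$g = -11$ ($g = 6 - 17 = -11$)
$\left(-123\right) \left(-9\right) - g \left(- 2 \left(1 - 1\right)\right) 10 = \left(-123\right) \left(-9\right) - - 11 \left(- 2 \left(1 - 1\right)\right) 10 = 1107 - - 11 \left(\left(-2\right) 0\right) 10 = 1107 - \left(-11\right) 0 \cdot 10 = 1107 - 0 \cdot 10 = 1107 - 0 = 1107 + 0 = 1107$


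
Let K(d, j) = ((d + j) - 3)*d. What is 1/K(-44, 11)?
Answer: 1/1584 ≈ 0.00063131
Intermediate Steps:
K(d, j) = d*(-3 + d + j) (K(d, j) = (-3 + d + j)*d = d*(-3 + d + j))
1/K(-44, 11) = 1/(-44*(-3 - 44 + 11)) = 1/(-44*(-36)) = 1/1584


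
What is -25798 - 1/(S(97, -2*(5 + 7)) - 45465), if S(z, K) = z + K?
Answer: -1171022815/45392 ≈ -25798.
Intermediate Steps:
S(z, K) = K + z
-25798 - 1/(S(97, -2*(5 + 7)) - 45465) = -25798 - 1/((-2*(5 + 7) + 97) - 45465) = -25798 - 1/((-2*12 + 97) - 45465) = -25798 - 1/((-24 + 97) - 45465) = -25798 - 1/(73 - 45465) = -25798 - 1/(-45392) = -25798 - 1*(-1/45392) = -25798 + 1/45392 = -1171022815/45392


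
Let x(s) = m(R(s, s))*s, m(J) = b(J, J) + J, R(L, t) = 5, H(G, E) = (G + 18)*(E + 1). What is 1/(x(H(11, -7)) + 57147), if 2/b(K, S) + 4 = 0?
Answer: 1/56364 ≈ 1.7742e-5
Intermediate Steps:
H(G, E) = (1 + E)*(18 + G) (H(G, E) = (18 + G)*(1 + E) = (1 + E)*(18 + G))
b(K, S) = -½ (b(K, S) = 2/(-4 + 0) = 2/(-4) = 2*(-¼) = -½)
m(J) = -½ + J
x(s) = 9*s/2 (x(s) = (-½ + 5)*s = 9*s/2)
1/(x(H(11, -7)) + 57147) = 1/(9*(18 + 11 + 18*(-7) - 7*11)/2 + 57147) = 1/(9*(18 + 11 - 126 - 77)/2 + 57147) = 1/((9/2)*(-174) + 57147) = 1/(-783 + 57147) = 1/56364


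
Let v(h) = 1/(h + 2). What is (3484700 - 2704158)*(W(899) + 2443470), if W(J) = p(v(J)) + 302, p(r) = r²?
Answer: 1548483361882868166/811801 ≈ 1.9075e+12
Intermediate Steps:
v(h) = 1/(2 + h)
W(J) = 302 + (2 + J)⁻² (W(J) = (1/(2 + J))² + 302 = (2 + J)⁻² + 302 = 302 + (2 + J)⁻²)
(3484700 - 2704158)*(W(899) + 2443470) = (3484700 - 2704158)*((302 + (2 + 899)⁻²) + 2443470) = 780542*((302 + 901⁻²) + 2443470) = 780542*((302 + 1/811801) + 2443470) = 780542*(245163903/811801 + 2443470) = 780542*(1983856553373/811801) = 1548483361882868166/811801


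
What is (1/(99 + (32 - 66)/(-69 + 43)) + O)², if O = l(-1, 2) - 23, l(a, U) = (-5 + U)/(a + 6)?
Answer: 23656593249/42510400 ≈ 556.49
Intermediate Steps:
l(a, U) = (-5 + U)/(6 + a)
O = -118/5 (O = (-5 + 2)/(6 - 1) - 23 = -3/5 - 23 = (⅕)*(-3) - 23 = -⅗ - 23 = -118/5 ≈ -23.600)
(1/(99 + (32 - 66)/(-69 + 43)) + O)² = (1/(99 + (32 - 66)/(-69 + 43)) - 118/5)² = (1/(99 - 34/(-26)) - 118/5)² = (1/(99 - 34*(-1/26)) - 118/5)² = (1/(99 + 17/13) - 118/5)² = (1/(1304/13) - 118/5)² = (13/1304 - 118/5)² = (-153807/6520)² = 23656593249/42510400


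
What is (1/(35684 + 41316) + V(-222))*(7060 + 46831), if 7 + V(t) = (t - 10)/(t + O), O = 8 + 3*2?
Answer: -317444234917/1001000 ≈ -3.1713e+5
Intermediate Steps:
O = 14 (O = 8 + 6 = 14)
V(t) = -7 + (-10 + t)/(14 + t) (V(t) = -7 + (t - 10)/(t + 14) = -7 + (-10 + t)/(14 + t))
(1/(35684 + 41316) + V(-222))*(7060 + 46831) = (1/(35684 + 41316) + 6*(-18 - 1*(-222))/(14 - 222))*(7060 + 46831) = (1/77000 + 6*(-18 + 222)/(-208))*53891 = (1/77000 + 6*(-1/208)*204)*53891 = (1/77000 - 153/26)*53891 = -5890487/1001000*53891 = -317444234917/1001000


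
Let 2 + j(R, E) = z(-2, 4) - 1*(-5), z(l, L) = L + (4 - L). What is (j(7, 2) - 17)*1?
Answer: -10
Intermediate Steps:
z(l, L) = 4
j(R, E) = 7 (j(R, E) = -2 + (4 - 1*(-5)) = -2 + (4 + 5) = -2 + 9 = 7)
(j(7, 2) - 17)*1 = (7 - 17)*1 = -10*1 = -10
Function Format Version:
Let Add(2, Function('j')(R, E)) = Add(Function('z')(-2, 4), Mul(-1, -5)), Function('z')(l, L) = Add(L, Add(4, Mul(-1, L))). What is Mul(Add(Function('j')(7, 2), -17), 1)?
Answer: -10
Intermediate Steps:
Function('z')(l, L) = 4
Function('j')(R, E) = 7 (Function('j')(R, E) = Add(-2, Add(4, Mul(-1, -5))) = Add(-2, Add(4, 5)) = Add(-2, 9) = 7)
Mul(Add(Function('j')(7, 2), -17), 1) = Mul(Add(7, -17), 1) = Mul(-10, 1) = -10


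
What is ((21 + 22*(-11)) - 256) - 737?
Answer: -1214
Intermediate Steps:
((21 + 22*(-11)) - 256) - 737 = ((21 - 242) - 256) - 737 = (-221 - 256) - 737 = -477 - 737 = -1214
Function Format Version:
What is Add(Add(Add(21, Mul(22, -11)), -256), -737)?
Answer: -1214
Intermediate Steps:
Add(Add(Add(21, Mul(22, -11)), -256), -737) = Add(Add(Add(21, -242), -256), -737) = Add(Add(-221, -256), -737) = Add(-477, -737) = -1214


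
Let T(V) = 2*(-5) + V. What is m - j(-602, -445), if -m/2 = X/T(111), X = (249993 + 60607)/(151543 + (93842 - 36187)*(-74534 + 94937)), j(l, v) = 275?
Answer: -8169228345225/29706284327 ≈ -275.00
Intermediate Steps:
T(V) = -10 + V
X = 77650/294121627 (X = 310600/(151543 + 57655*20403) = 310600/(151543 + 1176334965) = 310600/1176486508 = 310600*(1/1176486508) = 77650/294121627 ≈ 0.00026401)
m = -155300/29706284327 (m = -155300/(294121627*(-10 + 111)) = -155300/(294121627*101) = -2*77650/29706284327 = -155300/29706284327 ≈ -5.2278e-6)
m - j(-602, -445) = -155300/29706284327 - 1*275 = -155300/29706284327 - 275 = -8169228345225/29706284327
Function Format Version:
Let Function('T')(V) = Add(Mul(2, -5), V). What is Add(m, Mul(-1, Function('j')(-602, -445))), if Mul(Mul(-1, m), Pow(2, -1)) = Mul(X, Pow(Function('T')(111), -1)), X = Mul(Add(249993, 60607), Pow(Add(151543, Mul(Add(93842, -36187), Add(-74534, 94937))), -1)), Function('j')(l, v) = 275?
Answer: Rational(-8169228345225, 29706284327) ≈ -275.00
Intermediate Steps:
Function('T')(V) = Add(-10, V)
X = Rational(77650, 294121627) (X = Mul(310600, Pow(Add(151543, Mul(57655, 20403)), -1)) = Mul(310600, Pow(Add(151543, 1176334965), -1)) = Mul(310600, Pow(1176486508, -1)) = Mul(310600, Rational(1, 1176486508)) = Rational(77650, 294121627) ≈ 0.00026401)
m = Rational(-155300, 29706284327) (m = Mul(-2, Mul(Rational(77650, 294121627), Pow(Add(-10, 111), -1))) = Mul(-2, Mul(Rational(77650, 294121627), Pow(101, -1))) = Mul(-2, Mul(Rational(77650, 294121627), Rational(1, 101))) = Mul(-2, Rational(77650, 29706284327)) = Rational(-155300, 29706284327) ≈ -5.2278e-6)
Add(m, Mul(-1, Function('j')(-602, -445))) = Add(Rational(-155300, 29706284327), Mul(-1, 275)) = Add(Rational(-155300, 29706284327), -275) = Rational(-8169228345225, 29706284327)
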